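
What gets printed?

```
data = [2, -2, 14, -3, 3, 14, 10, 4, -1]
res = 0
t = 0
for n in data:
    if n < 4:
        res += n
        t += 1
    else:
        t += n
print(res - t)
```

n=2: <4, res = 0+2 = 2; t=1
n=-2: <4, res = 2+(-2) = 0; t=2
n=14: not <4; t=16
n=-3: <4, res = 0+(-3) = -3; t=17
n=3: <4, res = (-3)+3 = 0; t=18
n=14: not <4; t=32
n=10: not <4; t=42
n=4: not <4; t=46
n=-1: <4, res = 0+(-1) = -1; t=47
res-t = (-1)-47 = -48

-48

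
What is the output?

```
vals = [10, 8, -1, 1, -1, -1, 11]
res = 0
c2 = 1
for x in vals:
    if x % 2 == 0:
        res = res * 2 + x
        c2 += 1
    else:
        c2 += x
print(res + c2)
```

40

x=10: even, res = 0*2+10 = 10; c2=2
x=8: even, res = 10*2+8 = 28; c2=3
x=-1: not even; c2=2
x=1: not even; c2=3
x=-1: not even; c2=2
x=-1: not even; c2=1
x=11: not even; c2=12
res+c2 = 28+12 = 40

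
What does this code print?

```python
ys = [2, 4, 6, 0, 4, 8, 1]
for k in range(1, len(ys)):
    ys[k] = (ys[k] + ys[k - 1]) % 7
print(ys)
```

[2, 6, 5, 5, 2, 3, 4]

k=1: ys[1] = (4+2)%7 = 6 → [2, 6, 6, 0, 4, 8, 1]
k=2: ys[2] = (6+6)%7 = 5 → [2, 6, 5, 0, 4, 8, 1]
k=3: ys[3] = (0+5)%7 = 5 → [2, 6, 5, 5, 4, 8, 1]
k=4: ys[4] = (4+5)%7 = 2 → [2, 6, 5, 5, 2, 8, 1]
k=5: ys[5] = (8+2)%7 = 3 → [2, 6, 5, 5, 2, 3, 1]
k=6: ys[6] = (1+3)%7 = 4 → [2, 6, 5, 5, 2, 3, 4]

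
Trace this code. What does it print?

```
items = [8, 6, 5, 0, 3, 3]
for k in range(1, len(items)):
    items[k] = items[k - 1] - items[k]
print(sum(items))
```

-11

k=1: items[1] = 8-6 = 2 → [8, 2, 5, 0, 3, 3]
k=2: items[2] = 2-5 = -3 → [8, 2, -3, 0, 3, 3]
k=3: items[3] = (-3)-0 = -3 → [8, 2, -3, -3, 3, 3]
k=4: items[4] = (-3)-3 = -6 → [8, 2, -3, -3, -6, 3]
k=5: items[5] = (-6)-3 = -9 → [8, 2, -3, -3, -6, -9]
sum = -11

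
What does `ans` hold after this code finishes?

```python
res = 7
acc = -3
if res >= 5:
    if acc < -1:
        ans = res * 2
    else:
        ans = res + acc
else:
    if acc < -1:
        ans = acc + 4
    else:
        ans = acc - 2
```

res=7, acc=-3
res >= 5 is True; acc < -1 is True
→ ans = res * 2 = 14

14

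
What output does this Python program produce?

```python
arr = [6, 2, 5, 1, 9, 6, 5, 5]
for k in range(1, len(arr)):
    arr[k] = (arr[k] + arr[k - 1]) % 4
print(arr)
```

k=1: arr[1] = (2+6)%4 = 0 → [6, 0, 5, 1, 9, 6, 5, 5]
k=2: arr[2] = (5+0)%4 = 1 → [6, 0, 1, 1, 9, 6, 5, 5]
k=3: arr[3] = (1+1)%4 = 2 → [6, 0, 1, 2, 9, 6, 5, 5]
k=4: arr[4] = (9+2)%4 = 3 → [6, 0, 1, 2, 3, 6, 5, 5]
k=5: arr[5] = (6+3)%4 = 1 → [6, 0, 1, 2, 3, 1, 5, 5]
k=6: arr[6] = (5+1)%4 = 2 → [6, 0, 1, 2, 3, 1, 2, 5]
k=7: arr[7] = (5+2)%4 = 3 → [6, 0, 1, 2, 3, 1, 2, 3]

[6, 0, 1, 2, 3, 1, 2, 3]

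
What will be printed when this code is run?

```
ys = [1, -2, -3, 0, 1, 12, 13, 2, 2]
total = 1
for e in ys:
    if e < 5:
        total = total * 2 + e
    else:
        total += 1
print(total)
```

98

e=1: <5, total = 1*2+1 = 3
e=-2: <5, total = 3*2+(-2) = 4
e=-3: <5, total = 4*2+(-3) = 5
e=0: <5, total = 5*2+0 = 10
e=1: <5, total = 10*2+1 = 21
e=12: not <5, total = 21+1 = 22
e=13: not <5, total = 22+1 = 23
e=2: <5, total = 23*2+2 = 48
e=2: <5, total = 48*2+2 = 98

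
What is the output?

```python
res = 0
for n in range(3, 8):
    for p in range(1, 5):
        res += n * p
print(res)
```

250

n=3,p=1: res = 0+3 = 3
n=3,p=2: res = 3+6 = 9
n=3,p=3: res = 9+9 = 18
n=3,p=4: res = 18+12 = 30
n=4,p=1: res = 30+4 = 34
n=4,p=2: res = 34+8 = 42
n=4,p=3: res = 42+12 = 54
n=4,p=4: res = 54+16 = 70
n=5,p=1: res = 70+5 = 75
n=5,p=2: res = 75+10 = 85
n=5,p=3: res = 85+15 = 100
n=5,p=4: res = 100+20 = 120
n=6,p=1: res = 120+6 = 126
n=6,p=2: res = 126+12 = 138
n=6,p=3: res = 138+18 = 156
n=6,p=4: res = 156+24 = 180
n=7,p=1: res = 180+7 = 187
n=7,p=2: res = 187+14 = 201
n=7,p=3: res = 201+21 = 222
n=7,p=4: res = 222+28 = 250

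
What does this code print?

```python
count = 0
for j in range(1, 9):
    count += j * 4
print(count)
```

j=1: count = 0+1*4 = 4
j=2: count = 4+2*4 = 12
j=3: count = 12+3*4 = 24
j=4: count = 24+4*4 = 40
j=5: count = 40+5*4 = 60
j=6: count = 60+6*4 = 84
j=7: count = 84+7*4 = 112
j=8: count = 112+8*4 = 144

144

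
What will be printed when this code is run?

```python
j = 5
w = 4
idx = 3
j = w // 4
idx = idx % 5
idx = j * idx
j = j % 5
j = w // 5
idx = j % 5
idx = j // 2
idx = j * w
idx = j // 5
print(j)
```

0

j = 4//4 = 1
idx = 3%5 = 3
idx = 1*3 = 3
j = 1%5 = 1
j = 4//5 = 0
idx = 0%5 = 0
idx = 0//2 = 0
idx = 0*4 = 0
idx = 0//5 = 0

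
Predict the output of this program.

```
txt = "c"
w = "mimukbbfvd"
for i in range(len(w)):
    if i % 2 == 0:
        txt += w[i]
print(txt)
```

cmmkbv

i=0: add 'm' → 'cm'
i=1: skip
i=2: add 'm' → 'cmm'
i=3: skip
i=4: add 'k' → 'cmmk'
i=5: skip
i=6: add 'b' → 'cmmkb'
i=7: skip
i=8: add 'v' → 'cmmkbv'
i=9: skip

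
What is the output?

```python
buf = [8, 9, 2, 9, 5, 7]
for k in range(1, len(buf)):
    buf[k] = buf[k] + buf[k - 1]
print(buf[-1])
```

40

k=1: buf[1] = 9+8 = 17 → [8, 17, 2, 9, 5, 7]
k=2: buf[2] = 2+17 = 19 → [8, 17, 19, 9, 5, 7]
k=3: buf[3] = 9+19 = 28 → [8, 17, 19, 28, 5, 7]
k=4: buf[4] = 5+28 = 33 → [8, 17, 19, 28, 33, 7]
k=5: buf[5] = 7+33 = 40 → [8, 17, 19, 28, 33, 40]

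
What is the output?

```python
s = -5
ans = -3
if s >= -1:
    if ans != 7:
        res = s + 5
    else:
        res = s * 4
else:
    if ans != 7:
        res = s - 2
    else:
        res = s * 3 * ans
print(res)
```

s=-5, ans=-3
s >= -1 is False; ans != 7 is True
→ res = s - 2 = -7

-7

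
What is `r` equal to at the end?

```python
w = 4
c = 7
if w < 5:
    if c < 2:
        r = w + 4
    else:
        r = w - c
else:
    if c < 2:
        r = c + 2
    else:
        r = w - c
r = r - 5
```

-8

w=4, c=7
w < 5 is True; c < 2 is False
→ r = w - c = -3
r = (-3)-5 = -8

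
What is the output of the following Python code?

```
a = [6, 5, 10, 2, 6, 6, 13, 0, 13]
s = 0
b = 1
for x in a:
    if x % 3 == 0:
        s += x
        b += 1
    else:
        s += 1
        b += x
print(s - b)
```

x=6: %3==0, s = 0+6 = 6; b=2
x=5: not %3==0, s = 6+1 = 7; b=7
x=10: not %3==0, s = 7+1 = 8; b=17
x=2: not %3==0, s = 8+1 = 9; b=19
x=6: %3==0, s = 9+6 = 15; b=20
x=6: %3==0, s = 15+6 = 21; b=21
x=13: not %3==0, s = 21+1 = 22; b=34
x=0: %3==0, s = 22+0 = 22; b=35
x=13: not %3==0, s = 22+1 = 23; b=48
s-b = 23-48 = -25

-25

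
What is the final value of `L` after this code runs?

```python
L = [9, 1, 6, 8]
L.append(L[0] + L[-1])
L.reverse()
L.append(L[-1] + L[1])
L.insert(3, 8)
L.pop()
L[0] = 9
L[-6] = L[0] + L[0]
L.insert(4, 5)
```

append L[0]+L[-1] = 9+8 = 17 → [9, 1, 6, 8, 17]
reverse → [17, 8, 6, 1, 9]
append L[-1]+L[1] = 9+8 = 17 → [17, 8, 6, 1, 9, 17]
insert 8 at 3 → [17, 8, 6, 8, 1, 9, 17]
pop() removes 17 → [17, 8, 6, 8, 1, 9]
L[0] = 9 → [9, 8, 6, 8, 1, 9]
L[-6] = L[0]+L[0] = 9+9 = 18 → [18, 8, 6, 8, 1, 9]
insert 5 at 4 → [18, 8, 6, 8, 5, 1, 9]

[18, 8, 6, 8, 5, 1, 9]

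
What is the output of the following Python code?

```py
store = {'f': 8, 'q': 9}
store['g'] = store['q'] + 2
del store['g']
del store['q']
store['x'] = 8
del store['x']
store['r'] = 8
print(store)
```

{'f': 8, 'r': 8}

store['g'] = store['q']+2 = 11 → {'f': 8, 'q': 9, 'g': 11}
del 'g' → {'f': 8, 'q': 9}
del 'q' → {'f': 8}
store['x'] = 8 → {'f': 8, 'x': 8}
del 'x' → {'f': 8}
store['r'] = 8 → {'f': 8, 'r': 8}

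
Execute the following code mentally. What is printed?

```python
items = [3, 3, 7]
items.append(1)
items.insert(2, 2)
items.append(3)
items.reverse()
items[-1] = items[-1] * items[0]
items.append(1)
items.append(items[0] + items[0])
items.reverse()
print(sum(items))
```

append 1 → [3, 3, 7, 1]
insert 2 at 2 → [3, 3, 2, 7, 1]
append 3 → [3, 3, 2, 7, 1, 3]
reverse → [3, 1, 7, 2, 3, 3]
items[-1] = items[-1]*items[0] = 3*3 = 9 → [3, 1, 7, 2, 3, 9]
append 1 → [3, 1, 7, 2, 3, 9, 1]
append items[0]+items[0] = 3+3 = 6 → [3, 1, 7, 2, 3, 9, 1, 6]
reverse → [6, 1, 9, 3, 2, 7, 1, 3]
sum = 32

32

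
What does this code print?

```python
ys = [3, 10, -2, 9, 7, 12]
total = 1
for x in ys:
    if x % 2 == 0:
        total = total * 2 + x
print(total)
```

56

x=3: not even
x=10: even, total = 1*2+10 = 12
x=-2: even, total = 12*2+(-2) = 22
x=9: not even
x=7: not even
x=12: even, total = 22*2+12 = 56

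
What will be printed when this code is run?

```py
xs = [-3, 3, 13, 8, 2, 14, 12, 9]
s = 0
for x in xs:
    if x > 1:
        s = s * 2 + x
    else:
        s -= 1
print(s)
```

x=-3: not >1, s = 0-1 = -1
x=3: >1, s = (-1)*2+3 = 1
x=13: >1, s = 1*2+13 = 15
x=8: >1, s = 15*2+8 = 38
x=2: >1, s = 38*2+2 = 78
x=14: >1, s = 78*2+14 = 170
x=12: >1, s = 170*2+12 = 352
x=9: >1, s = 352*2+9 = 713

713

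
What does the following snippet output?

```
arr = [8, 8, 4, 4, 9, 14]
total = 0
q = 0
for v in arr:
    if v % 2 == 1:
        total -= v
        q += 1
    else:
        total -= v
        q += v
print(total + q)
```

v=8: not odd, total = 0-8 = -8; q=8
v=8: not odd, total = (-8)-8 = -16; q=16
v=4: not odd, total = (-16)-4 = -20; q=20
v=4: not odd, total = (-20)-4 = -24; q=24
v=9: odd, total = (-24)-9 = -33; q=25
v=14: not odd, total = (-33)-14 = -47; q=39
total+q = (-47)+39 = -8

-8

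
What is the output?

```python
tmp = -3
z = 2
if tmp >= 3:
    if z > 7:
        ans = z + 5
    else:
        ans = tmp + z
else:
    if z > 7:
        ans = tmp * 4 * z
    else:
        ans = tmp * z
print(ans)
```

tmp=-3, z=2
tmp >= 3 is False; z > 7 is False
→ ans = tmp * z = -6

-6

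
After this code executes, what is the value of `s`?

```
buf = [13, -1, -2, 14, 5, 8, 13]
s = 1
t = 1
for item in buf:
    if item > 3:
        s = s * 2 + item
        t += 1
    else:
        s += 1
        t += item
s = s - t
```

item=13: >3, s = 1*2+13 = 15; t=2
item=-1: not >3, s = 15+1 = 16; t=1
item=-2: not >3, s = 16+1 = 17; t=-1
item=14: >3, s = 17*2+14 = 48; t=0
item=5: >3, s = 48*2+5 = 101; t=1
item=8: >3, s = 101*2+8 = 210; t=2
item=13: >3, s = 210*2+13 = 433; t=3
s-t = 433-3 = 430

430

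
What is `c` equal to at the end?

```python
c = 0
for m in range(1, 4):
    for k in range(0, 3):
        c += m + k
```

m=1,k=0: c = 0+1 = 1
m=1,k=1: c = 1+2 = 3
m=1,k=2: c = 3+3 = 6
m=2,k=0: c = 6+2 = 8
m=2,k=1: c = 8+3 = 11
m=2,k=2: c = 11+4 = 15
m=3,k=0: c = 15+3 = 18
m=3,k=1: c = 18+4 = 22
m=3,k=2: c = 22+5 = 27

27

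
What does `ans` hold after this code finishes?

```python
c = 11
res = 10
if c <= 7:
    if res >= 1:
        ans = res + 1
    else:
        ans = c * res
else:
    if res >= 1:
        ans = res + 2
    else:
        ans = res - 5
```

12

c=11, res=10
c <= 7 is False; res >= 1 is True
→ ans = res + 2 = 12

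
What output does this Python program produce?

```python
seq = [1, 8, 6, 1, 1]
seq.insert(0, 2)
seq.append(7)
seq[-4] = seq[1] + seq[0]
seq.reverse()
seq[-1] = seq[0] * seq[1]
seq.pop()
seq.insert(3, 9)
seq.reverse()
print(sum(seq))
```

insert 2 at 0 → [2, 1, 8, 6, 1, 1]
append 7 → [2, 1, 8, 6, 1, 1, 7]
seq[-4] = seq[1]+seq[0] = 1+2 = 3 → [2, 1, 8, 3, 1, 1, 7]
reverse → [7, 1, 1, 3, 8, 1, 2]
seq[-1] = seq[0]*seq[1] = 7*1 = 7 → [7, 1, 1, 3, 8, 1, 7]
pop() removes 7 → [7, 1, 1, 3, 8, 1]
insert 9 at 3 → [7, 1, 1, 9, 3, 8, 1]
reverse → [1, 8, 3, 9, 1, 1, 7]
sum = 30

30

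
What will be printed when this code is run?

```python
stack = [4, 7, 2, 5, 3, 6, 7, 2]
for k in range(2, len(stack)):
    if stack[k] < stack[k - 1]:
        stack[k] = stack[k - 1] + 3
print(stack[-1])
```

k=2: 2<7, stack[2] = 7+3 = 10 → [4, 7, 10, 5, 3, 6, 7, 2]
k=3: 5<10, stack[3] = 10+3 = 13 → [4, 7, 10, 13, 3, 6, 7, 2]
k=4: 3<13, stack[4] = 13+3 = 16 → [4, 7, 10, 13, 16, 6, 7, 2]
k=5: 6<16, stack[5] = 16+3 = 19 → [4, 7, 10, 13, 16, 19, 7, 2]
k=6: 7<19, stack[6] = 19+3 = 22 → [4, 7, 10, 13, 16, 19, 22, 2]
k=7: 2<22, stack[7] = 22+3 = 25 → [4, 7, 10, 13, 16, 19, 22, 25]

25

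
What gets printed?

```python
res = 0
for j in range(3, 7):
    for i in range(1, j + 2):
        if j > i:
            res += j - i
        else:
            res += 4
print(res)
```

66

j=3,i=1: 3>1, res = 0+2 = 2
j=3,i=2: 3>2, res = 2+1 = 3
j=3,i=3: not 3>3, res = 3+4 = 7
j=3,i=4: not 3>4, res = 7+4 = 11
j=4,i=1: 4>1, res = 11+3 = 14
j=4,i=2: 4>2, res = 14+2 = 16
j=4,i=3: 4>3, res = 16+1 = 17
j=4,i=4: not 4>4, res = 17+4 = 21
j=4,i=5: not 4>5, res = 21+4 = 25
j=5,i=1: 5>1, res = 25+4 = 29
j=5,i=2: 5>2, res = 29+3 = 32
j=5,i=3: 5>3, res = 32+2 = 34
j=5,i=4: 5>4, res = 34+1 = 35
j=5,i=5: not 5>5, res = 35+4 = 39
j=5,i=6: not 5>6, res = 39+4 = 43
j=6,i=1: 6>1, res = 43+5 = 48
j=6,i=2: 6>2, res = 48+4 = 52
j=6,i=3: 6>3, res = 52+3 = 55
j=6,i=4: 6>4, res = 55+2 = 57
j=6,i=5: 6>5, res = 57+1 = 58
j=6,i=6: not 6>6, res = 58+4 = 62
j=6,i=7: not 6>7, res = 62+4 = 66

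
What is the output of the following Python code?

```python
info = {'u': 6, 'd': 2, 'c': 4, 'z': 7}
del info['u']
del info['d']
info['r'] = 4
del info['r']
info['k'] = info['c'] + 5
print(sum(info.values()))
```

20

del 'u' → {'d': 2, 'c': 4, 'z': 7}
del 'd' → {'c': 4, 'z': 7}
info['r'] = 4 → {'c': 4, 'z': 7, 'r': 4}
del 'r' → {'c': 4, 'z': 7}
info['k'] = info['c']+5 = 9 → {'c': 4, 'z': 7, 'k': 9}
sum of values = 20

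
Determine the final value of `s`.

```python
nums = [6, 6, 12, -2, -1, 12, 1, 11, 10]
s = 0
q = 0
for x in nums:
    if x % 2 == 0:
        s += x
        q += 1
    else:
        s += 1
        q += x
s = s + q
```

x=6: even, s = 0+6 = 6; q=1
x=6: even, s = 6+6 = 12; q=2
x=12: even, s = 12+12 = 24; q=3
x=-2: even, s = 24+(-2) = 22; q=4
x=-1: not even, s = 22+1 = 23; q=3
x=12: even, s = 23+12 = 35; q=4
x=1: not even, s = 35+1 = 36; q=5
x=11: not even, s = 36+1 = 37; q=16
x=10: even, s = 37+10 = 47; q=17
s+q = 47+17 = 64

64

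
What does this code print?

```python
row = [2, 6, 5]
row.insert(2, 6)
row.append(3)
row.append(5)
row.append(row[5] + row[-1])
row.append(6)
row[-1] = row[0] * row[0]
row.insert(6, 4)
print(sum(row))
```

insert 6 at 2 → [2, 6, 6, 5]
append 3 → [2, 6, 6, 5, 3]
append 5 → [2, 6, 6, 5, 3, 5]
append row[5]+row[-1] = 5+5 = 10 → [2, 6, 6, 5, 3, 5, 10]
append 6 → [2, 6, 6, 5, 3, 5, 10, 6]
row[-1] = row[0]*row[0] = 2*2 = 4 → [2, 6, 6, 5, 3, 5, 10, 4]
insert 4 at 6 → [2, 6, 6, 5, 3, 5, 4, 10, 4]
sum = 45

45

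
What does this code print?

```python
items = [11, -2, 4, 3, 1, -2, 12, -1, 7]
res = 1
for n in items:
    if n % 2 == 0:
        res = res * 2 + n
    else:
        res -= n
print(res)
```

n=11: not even, res = 1-11 = -10
n=-2: even, res = (-10)*2+(-2) = -22
n=4: even, res = (-22)*2+4 = -40
n=3: not even, res = (-40)-3 = -43
n=1: not even, res = (-43)-1 = -44
n=-2: even, res = (-44)*2+(-2) = -90
n=12: even, res = (-90)*2+12 = -168
n=-1: not even, res = (-168)-(-1) = -167
n=7: not even, res = (-167)-7 = -174

-174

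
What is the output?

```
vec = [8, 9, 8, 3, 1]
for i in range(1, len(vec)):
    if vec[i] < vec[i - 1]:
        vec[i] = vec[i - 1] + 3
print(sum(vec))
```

i=1: 9>=8, unchanged → [8, 9, 8, 3, 1]
i=2: 8<9, vec[2] = 9+3 = 12 → [8, 9, 12, 3, 1]
i=3: 3<12, vec[3] = 12+3 = 15 → [8, 9, 12, 15, 1]
i=4: 1<15, vec[4] = 15+3 = 18 → [8, 9, 12, 15, 18]
sum = 62

62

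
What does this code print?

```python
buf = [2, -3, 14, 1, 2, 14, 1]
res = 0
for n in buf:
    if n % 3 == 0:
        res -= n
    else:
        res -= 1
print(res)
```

n=2: not %3==0, res = 0-1 = -1
n=-3: %3==0, res = (-1)-(-3) = 2
n=14: not %3==0, res = 2-1 = 1
n=1: not %3==0, res = 1-1 = 0
n=2: not %3==0, res = 0-1 = -1
n=14: not %3==0, res = (-1)-1 = -2
n=1: not %3==0, res = (-2)-1 = -3

-3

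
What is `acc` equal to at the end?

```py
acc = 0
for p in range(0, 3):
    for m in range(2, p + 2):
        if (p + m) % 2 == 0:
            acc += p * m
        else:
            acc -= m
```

p=1,m=2: odd sum, acc = 0-2 = -2
p=2,m=2: even sum, acc = (-2)+4 = 2
p=2,m=3: odd sum, acc = 2-3 = -1

-1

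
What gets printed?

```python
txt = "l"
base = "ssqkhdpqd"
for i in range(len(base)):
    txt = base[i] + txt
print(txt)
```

i=0: prepend 's' → 'sl'
i=1: prepend 's' → 'ssl'
i=2: prepend 'q' → 'qssl'
i=3: prepend 'k' → 'kqssl'
i=4: prepend 'h' → 'hkqssl'
i=5: prepend 'd' → 'dhkqssl'
i=6: prepend 'p' → 'pdhkqssl'
i=7: prepend 'q' → 'qpdhkqssl'
i=8: prepend 'd' → 'dqpdhkqssl'

dqpdhkqssl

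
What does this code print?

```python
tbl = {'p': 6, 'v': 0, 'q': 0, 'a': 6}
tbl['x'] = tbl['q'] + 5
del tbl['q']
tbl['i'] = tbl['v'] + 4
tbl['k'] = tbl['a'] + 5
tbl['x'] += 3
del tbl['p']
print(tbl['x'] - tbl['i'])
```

tbl['x'] = tbl['q']+5 = 5 → {'p': 6, 'v': 0, 'q': 0, 'a': 6, 'x': 5}
del 'q' → {'p': 6, 'v': 0, 'a': 6, 'x': 5}
tbl['i'] = tbl['v']+4 = 4 → {'p': 6, 'v': 0, 'a': 6, 'x': 5, 'i': 4}
tbl['k'] = tbl['a']+5 = 11 → {'p': 6, 'v': 0, 'a': 6, 'x': 5, 'i': 4, 'k': 11}
tbl['x'] = 5+3 = 8 → {'p': 6, 'v': 0, 'a': 6, 'x': 8, 'i': 4, 'k': 11}
del 'p' → {'v': 0, 'a': 6, 'x': 8, 'i': 4, 'k': 11}
tbl['x']-tbl['i'] = 8-4 = 4

4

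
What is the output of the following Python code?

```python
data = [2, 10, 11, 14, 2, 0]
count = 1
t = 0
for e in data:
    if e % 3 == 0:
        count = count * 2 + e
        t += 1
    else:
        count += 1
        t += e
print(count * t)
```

e=2: not %3==0, count = 1+1 = 2; t=2
e=10: not %3==0, count = 2+1 = 3; t=12
e=11: not %3==0, count = 3+1 = 4; t=23
e=14: not %3==0, count = 4+1 = 5; t=37
e=2: not %3==0, count = 5+1 = 6; t=39
e=0: %3==0, count = 6*2+0 = 12; t=40
count*t = 12*40 = 480

480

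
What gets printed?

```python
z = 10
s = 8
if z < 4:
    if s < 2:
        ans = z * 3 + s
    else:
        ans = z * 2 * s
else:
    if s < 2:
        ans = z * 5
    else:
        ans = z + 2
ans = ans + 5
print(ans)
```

z=10, s=8
z < 4 is False; s < 2 is False
→ ans = z + 2 = 12
ans = 12+5 = 17

17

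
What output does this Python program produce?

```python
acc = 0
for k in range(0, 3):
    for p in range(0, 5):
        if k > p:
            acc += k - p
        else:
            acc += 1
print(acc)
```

16

k=0,p=0: not 0>0, acc = 0+1 = 1
k=0,p=1: not 0>1, acc = 1+1 = 2
k=0,p=2: not 0>2, acc = 2+1 = 3
k=0,p=3: not 0>3, acc = 3+1 = 4
k=0,p=4: not 0>4, acc = 4+1 = 5
k=1,p=0: 1>0, acc = 5+1 = 6
k=1,p=1: not 1>1, acc = 6+1 = 7
k=1,p=2: not 1>2, acc = 7+1 = 8
k=1,p=3: not 1>3, acc = 8+1 = 9
k=1,p=4: not 1>4, acc = 9+1 = 10
k=2,p=0: 2>0, acc = 10+2 = 12
k=2,p=1: 2>1, acc = 12+1 = 13
k=2,p=2: not 2>2, acc = 13+1 = 14
k=2,p=3: not 2>3, acc = 14+1 = 15
k=2,p=4: not 2>4, acc = 15+1 = 16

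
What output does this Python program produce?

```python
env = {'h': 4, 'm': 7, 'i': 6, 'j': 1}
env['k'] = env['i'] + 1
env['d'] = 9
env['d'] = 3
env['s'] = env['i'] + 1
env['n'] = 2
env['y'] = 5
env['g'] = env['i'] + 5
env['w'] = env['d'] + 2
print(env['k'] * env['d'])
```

21

env['k'] = env['i']+1 = 7 → {'h': 4, 'm': 7, 'i': 6, 'j': 1, 'k': 7}
env['d'] = 9 → {'h': 4, 'm': 7, 'i': 6, 'j': 1, 'k': 7, 'd': 9}
env['d'] = 3 → {'h': 4, 'm': 7, 'i': 6, 'j': 1, 'k': 7, 'd': 3}
env['s'] = env['i']+1 = 7 → {'h': 4, 'm': 7, 'i': 6, 'j': 1, 'k': 7, 'd': 3, 's': 7}
env['n'] = 2 → {'h': 4, 'm': 7, 'i': 6, 'j': 1, 'k': 7, 'd': 3, 's': 7, 'n': 2}
env['y'] = 5 → {'h': 4, 'm': 7, 'i': 6, 'j': 1, 'k': 7, 'd': 3, 's': 7, 'n': 2, 'y': 5}
env['g'] = env['i']+5 = 11 → {'h': 4, 'm': 7, 'i': 6, 'j': 1, 'k': 7, 'd': 3, 's': 7, 'n': 2, 'y': 5, 'g': 11}
env['w'] = env['d']+2 = 5 → {'h': 4, 'm': 7, 'i': 6, 'j': 1, 'k': 7, 'd': 3, 's': 7, 'n': 2, 'y': 5, 'g': 11, 'w': 5}
env['k']*env['d'] = 7*3 = 21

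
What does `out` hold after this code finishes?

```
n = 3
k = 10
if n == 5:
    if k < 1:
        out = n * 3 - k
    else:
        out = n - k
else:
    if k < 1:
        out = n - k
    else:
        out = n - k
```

-7

n=3, k=10
n == 5 is False; k < 1 is False
→ out = n - k = -7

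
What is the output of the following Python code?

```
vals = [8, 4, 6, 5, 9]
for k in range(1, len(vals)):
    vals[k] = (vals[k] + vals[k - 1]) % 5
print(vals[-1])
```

k=1: vals[1] = (4+8)%5 = 2 → [8, 2, 6, 5, 9]
k=2: vals[2] = (6+2)%5 = 3 → [8, 2, 3, 5, 9]
k=3: vals[3] = (5+3)%5 = 3 → [8, 2, 3, 3, 9]
k=4: vals[4] = (9+3)%5 = 2 → [8, 2, 3, 3, 2]

2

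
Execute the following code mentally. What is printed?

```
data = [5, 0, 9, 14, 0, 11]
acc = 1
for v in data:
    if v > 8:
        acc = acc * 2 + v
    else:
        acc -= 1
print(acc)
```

v=5: not >8, acc = 1-1 = 0
v=0: not >8, acc = 0-1 = -1
v=9: >8, acc = (-1)*2+9 = 7
v=14: >8, acc = 7*2+14 = 28
v=0: not >8, acc = 28-1 = 27
v=11: >8, acc = 27*2+11 = 65

65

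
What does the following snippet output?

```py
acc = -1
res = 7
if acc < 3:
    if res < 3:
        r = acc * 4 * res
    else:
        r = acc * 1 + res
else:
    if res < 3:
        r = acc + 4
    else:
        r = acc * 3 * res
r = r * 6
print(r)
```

36

acc=-1, res=7
acc < 3 is True; res < 3 is False
→ r = acc * 1 + res = 6
r = 6*6 = 36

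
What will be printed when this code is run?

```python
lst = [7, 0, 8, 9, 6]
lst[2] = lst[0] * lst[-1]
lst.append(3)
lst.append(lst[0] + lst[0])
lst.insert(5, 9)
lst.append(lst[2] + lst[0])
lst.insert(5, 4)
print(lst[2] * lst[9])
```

lst[2] = lst[0]*lst[-1] = 7*6 = 42 → [7, 0, 42, 9, 6]
append 3 → [7, 0, 42, 9, 6, 3]
append lst[0]+lst[0] = 7+7 = 14 → [7, 0, 42, 9, 6, 3, 14]
insert 9 at 5 → [7, 0, 42, 9, 6, 9, 3, 14]
append lst[2]+lst[0] = 42+7 = 49 → [7, 0, 42, 9, 6, 9, 3, 14, 49]
insert 4 at 5 → [7, 0, 42, 9, 6, 4, 9, 3, 14, 49]
lst[2]*lst[9] = 42*49 = 2058

2058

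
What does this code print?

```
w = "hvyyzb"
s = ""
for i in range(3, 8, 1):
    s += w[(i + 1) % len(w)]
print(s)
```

zbhvy

i=3: add w[4]='z' → 'z'
i=4: add w[5]='b' → 'zb'
i=5: add w[0]='h' → 'zbh'
i=6: add w[1]='v' → 'zbhv'
i=7: add w[2]='y' → 'zbhvy'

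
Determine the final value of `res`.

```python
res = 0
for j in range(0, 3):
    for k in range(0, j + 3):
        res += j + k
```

33

j=0,k=0: res = 0+0 = 0
j=0,k=1: res = 0+1 = 1
j=0,k=2: res = 1+2 = 3
j=1,k=0: res = 3+1 = 4
j=1,k=1: res = 4+2 = 6
j=1,k=2: res = 6+3 = 9
j=1,k=3: res = 9+4 = 13
j=2,k=0: res = 13+2 = 15
j=2,k=1: res = 15+3 = 18
j=2,k=2: res = 18+4 = 22
j=2,k=3: res = 22+5 = 27
j=2,k=4: res = 27+6 = 33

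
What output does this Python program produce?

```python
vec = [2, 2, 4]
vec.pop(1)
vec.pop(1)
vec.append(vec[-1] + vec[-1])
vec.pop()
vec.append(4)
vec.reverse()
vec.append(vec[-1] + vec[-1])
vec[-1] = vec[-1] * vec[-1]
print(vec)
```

[4, 2, 16]

pop(1) removes 2 → [2, 4]
pop(1) removes 4 → [2]
append vec[-1]+vec[-1] = 2+2 = 4 → [2, 4]
pop() removes 4 → [2]
append 4 → [2, 4]
reverse → [4, 2]
append vec[-1]+vec[-1] = 2+2 = 4 → [4, 2, 4]
vec[-1] = vec[-1]*vec[-1] = 4*4 = 16 → [4, 2, 16]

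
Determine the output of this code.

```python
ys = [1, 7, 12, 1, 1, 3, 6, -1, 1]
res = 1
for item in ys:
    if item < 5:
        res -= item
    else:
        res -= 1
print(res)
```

item=1: <5, res = 1-1 = 0
item=7: not <5, res = 0-1 = -1
item=12: not <5, res = (-1)-1 = -2
item=1: <5, res = (-2)-1 = -3
item=1: <5, res = (-3)-1 = -4
item=3: <5, res = (-4)-3 = -7
item=6: not <5, res = (-7)-1 = -8
item=-1: <5, res = (-8)-(-1) = -7
item=1: <5, res = (-7)-1 = -8

-8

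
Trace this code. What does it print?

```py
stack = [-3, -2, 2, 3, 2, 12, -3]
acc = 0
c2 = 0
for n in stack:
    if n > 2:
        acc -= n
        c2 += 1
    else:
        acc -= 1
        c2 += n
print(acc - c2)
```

-18

n=-3: not >2, acc = 0-1 = -1; c2=-3
n=-2: not >2, acc = (-1)-1 = -2; c2=-5
n=2: not >2, acc = (-2)-1 = -3; c2=-3
n=3: >2, acc = (-3)-3 = -6; c2=-2
n=2: not >2, acc = (-6)-1 = -7; c2=0
n=12: >2, acc = (-7)-12 = -19; c2=1
n=-3: not >2, acc = (-19)-1 = -20; c2=-2
acc-c2 = (-20)-(-2) = -18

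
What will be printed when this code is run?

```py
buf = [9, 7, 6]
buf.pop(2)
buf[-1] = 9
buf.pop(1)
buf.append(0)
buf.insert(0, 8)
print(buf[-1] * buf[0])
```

0

pop(2) removes 6 → [9, 7]
buf[-1] = 9 → [9, 9]
pop(1) removes 9 → [9]
append 0 → [9, 0]
insert 8 at 0 → [8, 9, 0]
buf[-1]*buf[0] = 0*8 = 0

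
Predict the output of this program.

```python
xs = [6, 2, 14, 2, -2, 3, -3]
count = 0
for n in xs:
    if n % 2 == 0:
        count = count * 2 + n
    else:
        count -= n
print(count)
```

170

n=6: even, count = 0*2+6 = 6
n=2: even, count = 6*2+2 = 14
n=14: even, count = 14*2+14 = 42
n=2: even, count = 42*2+2 = 86
n=-2: even, count = 86*2+(-2) = 170
n=3: not even, count = 170-3 = 167
n=-3: not even, count = 167-(-3) = 170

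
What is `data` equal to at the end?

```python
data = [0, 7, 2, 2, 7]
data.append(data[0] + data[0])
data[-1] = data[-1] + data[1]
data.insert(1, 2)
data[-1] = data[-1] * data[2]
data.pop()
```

append data[0]+data[0] = 0+0 = 0 → [0, 7, 2, 2, 7, 0]
data[-1] = data[-1]+data[1] = 0+7 = 7 → [0, 7, 2, 2, 7, 7]
insert 2 at 1 → [0, 2, 7, 2, 2, 7, 7]
data[-1] = data[-1]*data[2] = 7*7 = 49 → [0, 2, 7, 2, 2, 7, 49]
pop() removes 49 → [0, 2, 7, 2, 2, 7]

[0, 2, 7, 2, 2, 7]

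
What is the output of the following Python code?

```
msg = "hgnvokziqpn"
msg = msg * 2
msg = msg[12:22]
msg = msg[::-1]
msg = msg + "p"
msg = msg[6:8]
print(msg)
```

repeat ×2 → 'hgnvokziqpnhgnvokziqpn'
slice [12:22] → 'gnvokziqpn'
reverse → 'npqizkovng'
+ 'p' → 'npqizkovngp'
slice [6:8] → 'ov'

ov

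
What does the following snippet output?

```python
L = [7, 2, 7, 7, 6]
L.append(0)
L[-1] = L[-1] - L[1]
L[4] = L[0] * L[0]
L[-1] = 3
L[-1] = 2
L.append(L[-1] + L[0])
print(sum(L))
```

83

append 0 → [7, 2, 7, 7, 6, 0]
L[-1] = L[-1]-L[1] = 0-2 = -2 → [7, 2, 7, 7, 6, -2]
L[4] = L[0]*L[0] = 7*7 = 49 → [7, 2, 7, 7, 49, -2]
L[-1] = 3 → [7, 2, 7, 7, 49, 3]
L[-1] = 2 → [7, 2, 7, 7, 49, 2]
append L[-1]+L[0] = 2+7 = 9 → [7, 2, 7, 7, 49, 2, 9]
sum = 83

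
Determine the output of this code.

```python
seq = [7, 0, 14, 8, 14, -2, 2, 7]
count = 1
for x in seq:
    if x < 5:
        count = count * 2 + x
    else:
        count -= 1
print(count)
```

-15

x=7: not <5, count = 1-1 = 0
x=0: <5, count = 0*2+0 = 0
x=14: not <5, count = 0-1 = -1
x=8: not <5, count = (-1)-1 = -2
x=14: not <5, count = (-2)-1 = -3
x=-2: <5, count = (-3)*2+(-2) = -8
x=2: <5, count = (-8)*2+2 = -14
x=7: not <5, count = (-14)-1 = -15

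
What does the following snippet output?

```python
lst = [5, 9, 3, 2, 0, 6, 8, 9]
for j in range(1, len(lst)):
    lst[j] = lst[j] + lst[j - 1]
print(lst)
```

j=1: lst[1] = 9+5 = 14 → [5, 14, 3, 2, 0, 6, 8, 9]
j=2: lst[2] = 3+14 = 17 → [5, 14, 17, 2, 0, 6, 8, 9]
j=3: lst[3] = 2+17 = 19 → [5, 14, 17, 19, 0, 6, 8, 9]
j=4: lst[4] = 0+19 = 19 → [5, 14, 17, 19, 19, 6, 8, 9]
j=5: lst[5] = 6+19 = 25 → [5, 14, 17, 19, 19, 25, 8, 9]
j=6: lst[6] = 8+25 = 33 → [5, 14, 17, 19, 19, 25, 33, 9]
j=7: lst[7] = 9+33 = 42 → [5, 14, 17, 19, 19, 25, 33, 42]

[5, 14, 17, 19, 19, 25, 33, 42]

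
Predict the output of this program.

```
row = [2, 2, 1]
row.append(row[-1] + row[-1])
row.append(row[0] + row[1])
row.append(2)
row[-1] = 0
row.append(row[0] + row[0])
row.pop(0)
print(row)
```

append row[-1]+row[-1] = 1+1 = 2 → [2, 2, 1, 2]
append row[0]+row[1] = 2+2 = 4 → [2, 2, 1, 2, 4]
append 2 → [2, 2, 1, 2, 4, 2]
row[-1] = 0 → [2, 2, 1, 2, 4, 0]
append row[0]+row[0] = 2+2 = 4 → [2, 2, 1, 2, 4, 0, 4]
pop(0) removes 2 → [2, 1, 2, 4, 0, 4]

[2, 1, 2, 4, 0, 4]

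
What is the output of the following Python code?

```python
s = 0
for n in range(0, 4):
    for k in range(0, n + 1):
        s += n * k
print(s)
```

25

n=0,k=0: s = 0+0 = 0
n=1,k=0: s = 0+0 = 0
n=1,k=1: s = 0+1 = 1
n=2,k=0: s = 1+0 = 1
n=2,k=1: s = 1+2 = 3
n=2,k=2: s = 3+4 = 7
n=3,k=0: s = 7+0 = 7
n=3,k=1: s = 7+3 = 10
n=3,k=2: s = 10+6 = 16
n=3,k=3: s = 16+9 = 25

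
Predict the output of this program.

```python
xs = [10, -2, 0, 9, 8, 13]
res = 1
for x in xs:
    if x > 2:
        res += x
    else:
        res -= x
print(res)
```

x=10: >2, res = 1+10 = 11
x=-2: not >2, res = 11-(-2) = 13
x=0: not >2, res = 13-0 = 13
x=9: >2, res = 13+9 = 22
x=8: >2, res = 22+8 = 30
x=13: >2, res = 30+13 = 43

43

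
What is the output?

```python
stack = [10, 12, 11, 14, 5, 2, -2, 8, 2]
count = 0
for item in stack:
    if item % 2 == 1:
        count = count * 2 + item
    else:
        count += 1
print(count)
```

41

item=10: not odd, count = 0+1 = 1
item=12: not odd, count = 1+1 = 2
item=11: odd, count = 2*2+11 = 15
item=14: not odd, count = 15+1 = 16
item=5: odd, count = 16*2+5 = 37
item=2: not odd, count = 37+1 = 38
item=-2: not odd, count = 38+1 = 39
item=8: not odd, count = 39+1 = 40
item=2: not odd, count = 40+1 = 41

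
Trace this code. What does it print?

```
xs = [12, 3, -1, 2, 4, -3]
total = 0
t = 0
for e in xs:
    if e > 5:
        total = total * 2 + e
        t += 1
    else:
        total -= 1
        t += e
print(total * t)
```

e=12: >5, total = 0*2+12 = 12; t=1
e=3: not >5, total = 12-1 = 11; t=4
e=-1: not >5, total = 11-1 = 10; t=3
e=2: not >5, total = 10-1 = 9; t=5
e=4: not >5, total = 9-1 = 8; t=9
e=-3: not >5, total = 8-1 = 7; t=6
total*t = 7*6 = 42

42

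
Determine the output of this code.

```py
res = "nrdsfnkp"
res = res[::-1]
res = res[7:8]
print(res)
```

n

reverse → 'pknfsdrn'
slice [7:8] → 'n'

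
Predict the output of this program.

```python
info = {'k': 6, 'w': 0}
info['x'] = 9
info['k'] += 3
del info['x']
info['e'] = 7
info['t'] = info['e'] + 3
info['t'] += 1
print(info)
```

{'k': 9, 'w': 0, 'e': 7, 't': 11}

info['x'] = 9 → {'k': 6, 'w': 0, 'x': 9}
info['k'] = 6+3 = 9 → {'k': 9, 'w': 0, 'x': 9}
del 'x' → {'k': 9, 'w': 0}
info['e'] = 7 → {'k': 9, 'w': 0, 'e': 7}
info['t'] = info['e']+3 = 10 → {'k': 9, 'w': 0, 'e': 7, 't': 10}
info['t'] = 10+1 = 11 → {'k': 9, 'w': 0, 'e': 7, 't': 11}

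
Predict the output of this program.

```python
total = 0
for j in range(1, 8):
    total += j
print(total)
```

j=1: total = 0+1 = 1
j=2: total = 1+2 = 3
j=3: total = 3+3 = 6
j=4: total = 6+4 = 10
j=5: total = 10+5 = 15
j=6: total = 15+6 = 21
j=7: total = 21+7 = 28

28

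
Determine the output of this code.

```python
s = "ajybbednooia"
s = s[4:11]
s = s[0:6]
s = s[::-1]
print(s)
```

slice [4:11] → 'bednooi'
slice [0:6] → 'bednoo'
reverse → 'oondeb'

oondeb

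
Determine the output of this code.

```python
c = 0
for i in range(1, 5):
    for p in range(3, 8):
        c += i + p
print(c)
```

150

i=1,p=3: c = 0+4 = 4
i=1,p=4: c = 4+5 = 9
i=1,p=5: c = 9+6 = 15
i=1,p=6: c = 15+7 = 22
i=1,p=7: c = 22+8 = 30
i=2,p=3: c = 30+5 = 35
i=2,p=4: c = 35+6 = 41
i=2,p=5: c = 41+7 = 48
i=2,p=6: c = 48+8 = 56
i=2,p=7: c = 56+9 = 65
i=3,p=3: c = 65+6 = 71
i=3,p=4: c = 71+7 = 78
i=3,p=5: c = 78+8 = 86
i=3,p=6: c = 86+9 = 95
i=3,p=7: c = 95+10 = 105
i=4,p=3: c = 105+7 = 112
i=4,p=4: c = 112+8 = 120
i=4,p=5: c = 120+9 = 129
i=4,p=6: c = 129+10 = 139
i=4,p=7: c = 139+11 = 150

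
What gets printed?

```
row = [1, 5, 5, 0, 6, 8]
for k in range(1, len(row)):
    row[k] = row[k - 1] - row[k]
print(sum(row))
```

k=1: row[1] = 1-5 = -4 → [1, -4, 5, 0, 6, 8]
k=2: row[2] = (-4)-5 = -9 → [1, -4, -9, 0, 6, 8]
k=3: row[3] = (-9)-0 = -9 → [1, -4, -9, -9, 6, 8]
k=4: row[4] = (-9)-6 = -15 → [1, -4, -9, -9, -15, 8]
k=5: row[5] = (-15)-8 = -23 → [1, -4, -9, -9, -15, -23]
sum = -59

-59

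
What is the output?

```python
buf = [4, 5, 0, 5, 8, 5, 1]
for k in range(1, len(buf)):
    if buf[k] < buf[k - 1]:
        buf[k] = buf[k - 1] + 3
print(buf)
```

[4, 5, 8, 11, 14, 17, 20]

k=1: 5>=4, unchanged → [4, 5, 0, 5, 8, 5, 1]
k=2: 0<5, buf[2] = 5+3 = 8 → [4, 5, 8, 5, 8, 5, 1]
k=3: 5<8, buf[3] = 8+3 = 11 → [4, 5, 8, 11, 8, 5, 1]
k=4: 8<11, buf[4] = 11+3 = 14 → [4, 5, 8, 11, 14, 5, 1]
k=5: 5<14, buf[5] = 14+3 = 17 → [4, 5, 8, 11, 14, 17, 1]
k=6: 1<17, buf[6] = 17+3 = 20 → [4, 5, 8, 11, 14, 17, 20]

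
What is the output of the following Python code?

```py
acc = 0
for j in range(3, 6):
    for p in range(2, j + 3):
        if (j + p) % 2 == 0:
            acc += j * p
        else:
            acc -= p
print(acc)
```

121

j=3,p=2: odd sum, acc = 0-2 = -2
j=3,p=3: even sum, acc = (-2)+9 = 7
j=3,p=4: odd sum, acc = 7-4 = 3
j=3,p=5: even sum, acc = 3+15 = 18
j=4,p=2: even sum, acc = 18+8 = 26
j=4,p=3: odd sum, acc = 26-3 = 23
j=4,p=4: even sum, acc = 23+16 = 39
j=4,p=5: odd sum, acc = 39-5 = 34
j=4,p=6: even sum, acc = 34+24 = 58
j=5,p=2: odd sum, acc = 58-2 = 56
j=5,p=3: even sum, acc = 56+15 = 71
j=5,p=4: odd sum, acc = 71-4 = 67
j=5,p=5: even sum, acc = 67+25 = 92
j=5,p=6: odd sum, acc = 92-6 = 86
j=5,p=7: even sum, acc = 86+35 = 121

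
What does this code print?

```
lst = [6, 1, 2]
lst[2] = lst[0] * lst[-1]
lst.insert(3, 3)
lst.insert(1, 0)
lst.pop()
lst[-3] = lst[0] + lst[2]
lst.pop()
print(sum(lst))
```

lst[2] = lst[0]*lst[-1] = 6*2 = 12 → [6, 1, 12]
insert 3 at 3 → [6, 1, 12, 3]
insert 0 at 1 → [6, 0, 1, 12, 3]
pop() removes 3 → [6, 0, 1, 12]
lst[-3] = lst[0]+lst[2] = 6+1 = 7 → [6, 7, 1, 12]
pop() removes 12 → [6, 7, 1]
sum = 14

14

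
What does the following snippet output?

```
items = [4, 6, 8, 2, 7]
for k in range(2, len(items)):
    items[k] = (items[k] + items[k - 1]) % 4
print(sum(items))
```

k=2: items[2] = (8+6)%4 = 2 → [4, 6, 2, 2, 7]
k=3: items[3] = (2+2)%4 = 0 → [4, 6, 2, 0, 7]
k=4: items[4] = (7+0)%4 = 3 → [4, 6, 2, 0, 3]
sum = 15

15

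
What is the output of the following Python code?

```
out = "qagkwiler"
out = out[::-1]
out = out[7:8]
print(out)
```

reverse → 'reliwkgaq'
slice [7:8] → 'a'

a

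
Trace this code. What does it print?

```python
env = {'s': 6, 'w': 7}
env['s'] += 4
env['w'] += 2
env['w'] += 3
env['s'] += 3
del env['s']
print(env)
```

env['s'] = 6+4 = 10 → {'s': 10, 'w': 7}
env['w'] = 7+2 = 9 → {'s': 10, 'w': 9}
env['w'] = 9+3 = 12 → {'s': 10, 'w': 12}
env['s'] = 10+3 = 13 → {'s': 13, 'w': 12}
del 's' → {'w': 12}

{'w': 12}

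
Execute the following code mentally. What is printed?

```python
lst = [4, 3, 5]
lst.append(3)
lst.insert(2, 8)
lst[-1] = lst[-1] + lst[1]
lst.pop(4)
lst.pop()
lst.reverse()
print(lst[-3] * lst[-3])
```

64

append 3 → [4, 3, 5, 3]
insert 8 at 2 → [4, 3, 8, 5, 3]
lst[-1] = lst[-1]+lst[1] = 3+3 = 6 → [4, 3, 8, 5, 6]
pop(4) removes 6 → [4, 3, 8, 5]
pop() removes 5 → [4, 3, 8]
reverse → [8, 3, 4]
lst[-3]*lst[-3] = 8*8 = 64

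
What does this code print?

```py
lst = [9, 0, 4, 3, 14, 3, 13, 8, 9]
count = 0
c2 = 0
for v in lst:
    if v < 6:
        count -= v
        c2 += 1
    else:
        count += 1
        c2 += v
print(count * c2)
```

v=9: not <6, count = 0+1 = 1; c2=9
v=0: <6, count = 1-0 = 1; c2=10
v=4: <6, count = 1-4 = -3; c2=11
v=3: <6, count = (-3)-3 = -6; c2=12
v=14: not <6, count = (-6)+1 = -5; c2=26
v=3: <6, count = (-5)-3 = -8; c2=27
v=13: not <6, count = (-8)+1 = -7; c2=40
v=8: not <6, count = (-7)+1 = -6; c2=48
v=9: not <6, count = (-6)+1 = -5; c2=57
count*c2 = (-5)*57 = -285

-285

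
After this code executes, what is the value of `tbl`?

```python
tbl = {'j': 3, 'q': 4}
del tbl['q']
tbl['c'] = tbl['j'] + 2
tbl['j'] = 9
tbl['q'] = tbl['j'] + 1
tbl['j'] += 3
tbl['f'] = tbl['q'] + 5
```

del 'q' → {'j': 3}
tbl['c'] = tbl['j']+2 = 5 → {'j': 3, 'c': 5}
tbl['j'] = 9 → {'j': 9, 'c': 5}
tbl['q'] = tbl['j']+1 = 10 → {'j': 9, 'c': 5, 'q': 10}
tbl['j'] = 9+3 = 12 → {'j': 12, 'c': 5, 'q': 10}
tbl['f'] = tbl['q']+5 = 15 → {'j': 12, 'c': 5, 'q': 10, 'f': 15}

{'j': 12, 'c': 5, 'q': 10, 'f': 15}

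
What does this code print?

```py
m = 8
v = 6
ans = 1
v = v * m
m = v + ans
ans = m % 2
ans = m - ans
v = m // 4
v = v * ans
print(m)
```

49

v = 6*8 = 48
m = 48+1 = 49
ans = 49%2 = 1
ans = 49-1 = 48
v = 49//4 = 12
v = 12*48 = 576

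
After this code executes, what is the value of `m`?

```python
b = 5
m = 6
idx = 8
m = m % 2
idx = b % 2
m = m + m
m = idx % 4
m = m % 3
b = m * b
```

m = 6%2 = 0
idx = 5%2 = 1
m = 0+0 = 0
m = 1%4 = 1
m = 1%3 = 1
b = 1*5 = 5

1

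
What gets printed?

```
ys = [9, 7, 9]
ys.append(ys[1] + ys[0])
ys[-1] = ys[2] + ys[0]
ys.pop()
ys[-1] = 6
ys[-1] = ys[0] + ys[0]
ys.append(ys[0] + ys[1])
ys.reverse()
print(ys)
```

append ys[1]+ys[0] = 7+9 = 16 → [9, 7, 9, 16]
ys[-1] = ys[2]+ys[0] = 9+9 = 18 → [9, 7, 9, 18]
pop() removes 18 → [9, 7, 9]
ys[-1] = 6 → [9, 7, 6]
ys[-1] = ys[0]+ys[0] = 9+9 = 18 → [9, 7, 18]
append ys[0]+ys[1] = 9+7 = 16 → [9, 7, 18, 16]
reverse → [16, 18, 7, 9]

[16, 18, 7, 9]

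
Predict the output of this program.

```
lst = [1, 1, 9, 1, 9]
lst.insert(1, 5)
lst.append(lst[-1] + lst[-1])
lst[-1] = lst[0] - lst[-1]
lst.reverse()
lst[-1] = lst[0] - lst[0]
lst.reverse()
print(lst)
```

insert 5 at 1 → [1, 5, 1, 9, 1, 9]
append lst[-1]+lst[-1] = 9+9 = 18 → [1, 5, 1, 9, 1, 9, 18]
lst[-1] = lst[0]-lst[-1] = 1-18 = -17 → [1, 5, 1, 9, 1, 9, -17]
reverse → [-17, 9, 1, 9, 1, 5, 1]
lst[-1] = lst[0]-lst[0] = (-17)-(-17) = 0 → [-17, 9, 1, 9, 1, 5, 0]
reverse → [0, 5, 1, 9, 1, 9, -17]

[0, 5, 1, 9, 1, 9, -17]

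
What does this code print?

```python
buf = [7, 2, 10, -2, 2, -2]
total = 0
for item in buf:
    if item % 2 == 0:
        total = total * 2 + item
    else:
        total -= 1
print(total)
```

74

item=7: not even, total = 0-1 = -1
item=2: even, total = (-1)*2+2 = 0
item=10: even, total = 0*2+10 = 10
item=-2: even, total = 10*2+(-2) = 18
item=2: even, total = 18*2+2 = 38
item=-2: even, total = 38*2+(-2) = 74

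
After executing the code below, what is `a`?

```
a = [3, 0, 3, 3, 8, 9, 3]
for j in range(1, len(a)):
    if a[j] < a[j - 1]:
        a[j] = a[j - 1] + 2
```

[3, 5, 7, 9, 11, 13, 15]

j=1: 0<3, a[1] = 3+2 = 5 → [3, 5, 3, 3, 8, 9, 3]
j=2: 3<5, a[2] = 5+2 = 7 → [3, 5, 7, 3, 8, 9, 3]
j=3: 3<7, a[3] = 7+2 = 9 → [3, 5, 7, 9, 8, 9, 3]
j=4: 8<9, a[4] = 9+2 = 11 → [3, 5, 7, 9, 11, 9, 3]
j=5: 9<11, a[5] = 11+2 = 13 → [3, 5, 7, 9, 11, 13, 3]
j=6: 3<13, a[6] = 13+2 = 15 → [3, 5, 7, 9, 11, 13, 15]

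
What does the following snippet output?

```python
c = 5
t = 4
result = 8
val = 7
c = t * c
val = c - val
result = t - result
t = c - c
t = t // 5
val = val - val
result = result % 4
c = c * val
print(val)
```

c = 4*5 = 20
val = 20-7 = 13
result = 4-8 = -4
t = 20-20 = 0
t = 0//5 = 0
val = 13-13 = 0
result = (-4)%4 = 0
c = 20*0 = 0

0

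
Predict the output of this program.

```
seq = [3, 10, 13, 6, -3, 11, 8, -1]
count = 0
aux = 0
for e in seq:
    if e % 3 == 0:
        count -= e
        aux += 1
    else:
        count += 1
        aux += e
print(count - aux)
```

-45

e=3: %3==0, count = 0-3 = -3; aux=1
e=10: not %3==0, count = (-3)+1 = -2; aux=11
e=13: not %3==0, count = (-2)+1 = -1; aux=24
e=6: %3==0, count = (-1)-6 = -7; aux=25
e=-3: %3==0, count = (-7)-(-3) = -4; aux=26
e=11: not %3==0, count = (-4)+1 = -3; aux=37
e=8: not %3==0, count = (-3)+1 = -2; aux=45
e=-1: not %3==0, count = (-2)+1 = -1; aux=44
count-aux = (-1)-44 = -45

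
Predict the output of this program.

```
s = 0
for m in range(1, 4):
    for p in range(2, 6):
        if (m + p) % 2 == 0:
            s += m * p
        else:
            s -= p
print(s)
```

m=1,p=2: odd sum, s = 0-2 = -2
m=1,p=3: even sum, s = (-2)+3 = 1
m=1,p=4: odd sum, s = 1-4 = -3
m=1,p=5: even sum, s = (-3)+5 = 2
m=2,p=2: even sum, s = 2+4 = 6
m=2,p=3: odd sum, s = 6-3 = 3
m=2,p=4: even sum, s = 3+8 = 11
m=2,p=5: odd sum, s = 11-5 = 6
m=3,p=2: odd sum, s = 6-2 = 4
m=3,p=3: even sum, s = 4+9 = 13
m=3,p=4: odd sum, s = 13-4 = 9
m=3,p=5: even sum, s = 9+15 = 24

24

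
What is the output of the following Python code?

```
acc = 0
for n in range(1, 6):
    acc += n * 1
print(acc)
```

15

n=1: acc = 0+1*1 = 1
n=2: acc = 1+2*1 = 3
n=3: acc = 3+3*1 = 6
n=4: acc = 6+4*1 = 10
n=5: acc = 10+5*1 = 15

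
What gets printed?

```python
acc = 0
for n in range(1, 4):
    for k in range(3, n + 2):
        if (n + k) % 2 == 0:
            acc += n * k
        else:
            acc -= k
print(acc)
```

n=2,k=3: odd sum, acc = 0-3 = -3
n=3,k=3: even sum, acc = (-3)+9 = 6
n=3,k=4: odd sum, acc = 6-4 = 2

2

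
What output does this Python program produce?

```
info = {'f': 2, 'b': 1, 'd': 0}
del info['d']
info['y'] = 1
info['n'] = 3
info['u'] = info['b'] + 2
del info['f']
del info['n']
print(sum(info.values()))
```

del 'd' → {'f': 2, 'b': 1}
info['y'] = 1 → {'f': 2, 'b': 1, 'y': 1}
info['n'] = 3 → {'f': 2, 'b': 1, 'y': 1, 'n': 3}
info['u'] = info['b']+2 = 3 → {'f': 2, 'b': 1, 'y': 1, 'n': 3, 'u': 3}
del 'f' → {'b': 1, 'y': 1, 'n': 3, 'u': 3}
del 'n' → {'b': 1, 'y': 1, 'u': 3}
sum of values = 5

5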